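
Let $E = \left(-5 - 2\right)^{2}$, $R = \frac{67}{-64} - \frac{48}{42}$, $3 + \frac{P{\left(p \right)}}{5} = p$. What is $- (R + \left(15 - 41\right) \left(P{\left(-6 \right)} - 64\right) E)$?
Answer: $- \frac{62210987}{448} \approx -1.3886 \cdot 10^{5}$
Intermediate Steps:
$P{\left(p \right)} = -15 + 5 p$
$R = - \frac{981}{448}$ ($R = 67 \left(- \frac{1}{64}\right) - \frac{8}{7} = - \frac{67}{64} - \frac{8}{7} = - \frac{981}{448} \approx -2.1897$)
$E = 49$ ($E = \left(-7\right)^{2} = 49$)
$- (R + \left(15 - 41\right) \left(P{\left(-6 \right)} - 64\right) E) = - (- \frac{981}{448} + \left(15 - 41\right) \left(\left(-15 + 5 \left(-6\right)\right) - 64\right) 49) = - (- \frac{981}{448} + - 26 \left(\left(-15 - 30\right) - 64\right) 49) = - (- \frac{981}{448} + - 26 \left(-45 - 64\right) 49) = - (- \frac{981}{448} + \left(-26\right) \left(-109\right) 49) = - (- \frac{981}{448} + 2834 \cdot 49) = - (- \frac{981}{448} + 138866) = \left(-1\right) \frac{62210987}{448} = - \frac{62210987}{448}$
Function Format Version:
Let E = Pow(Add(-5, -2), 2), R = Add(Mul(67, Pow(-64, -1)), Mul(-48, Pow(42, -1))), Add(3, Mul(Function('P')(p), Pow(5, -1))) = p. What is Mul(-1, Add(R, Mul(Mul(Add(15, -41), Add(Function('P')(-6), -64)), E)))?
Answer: Rational(-62210987, 448) ≈ -1.3886e+5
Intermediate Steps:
Function('P')(p) = Add(-15, Mul(5, p))
R = Rational(-981, 448) (R = Add(Mul(67, Rational(-1, 64)), Mul(-48, Rational(1, 42))) = Add(Rational(-67, 64), Rational(-8, 7)) = Rational(-981, 448) ≈ -2.1897)
E = 49 (E = Pow(-7, 2) = 49)
Mul(-1, Add(R, Mul(Mul(Add(15, -41), Add(Function('P')(-6), -64)), E))) = Mul(-1, Add(Rational(-981, 448), Mul(Mul(Add(15, -41), Add(Add(-15, Mul(5, -6)), -64)), 49))) = Mul(-1, Add(Rational(-981, 448), Mul(Mul(-26, Add(Add(-15, -30), -64)), 49))) = Mul(-1, Add(Rational(-981, 448), Mul(Mul(-26, Add(-45, -64)), 49))) = Mul(-1, Add(Rational(-981, 448), Mul(Mul(-26, -109), 49))) = Mul(-1, Add(Rational(-981, 448), Mul(2834, 49))) = Mul(-1, Add(Rational(-981, 448), 138866)) = Mul(-1, Rational(62210987, 448)) = Rational(-62210987, 448)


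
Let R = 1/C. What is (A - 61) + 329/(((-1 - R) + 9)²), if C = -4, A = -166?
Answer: -241939/1089 ≈ -222.17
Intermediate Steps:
R = -¼ (R = 1/(-4) = -¼ ≈ -0.25000)
(A - 61) + 329/(((-1 - R) + 9)²) = (-166 - 61) + 329/(((-1 - 1*(-¼)) + 9)²) = -227 + 329/(((-1 + ¼) + 9)²) = -227 + 329/((-¾ + 9)²) = -227 + 329/((33/4)²) = -227 + 329/(1089/16) = -227 + 329*(16/1089) = -227 + 5264/1089 = -241939/1089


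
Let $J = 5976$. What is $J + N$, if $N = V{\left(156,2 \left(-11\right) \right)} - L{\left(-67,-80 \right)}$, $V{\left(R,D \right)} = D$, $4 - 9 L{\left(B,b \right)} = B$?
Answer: $\frac{53515}{9} \approx 5946.1$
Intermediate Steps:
$L{\left(B,b \right)} = \frac{4}{9} - \frac{B}{9}$
$N = - \frac{269}{9}$ ($N = 2 \left(-11\right) - \left(\frac{4}{9} - - \frac{67}{9}\right) = -22 - \left(\frac{4}{9} + \frac{67}{9}\right) = -22 - \frac{71}{9} = - \frac{269}{9} \approx -29.889$)
$J + N = 5976 - \frac{269}{9} = \frac{53515}{9}$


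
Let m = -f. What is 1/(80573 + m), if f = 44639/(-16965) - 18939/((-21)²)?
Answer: 831285/67017013631 ≈ 1.2404e-5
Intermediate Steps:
f = -37887326/831285 (f = 44639*(-1/16965) - 18939/441 = -44639/16965 - 18939*1/441 = -44639/16965 - 6313/147 = -37887326/831285 ≈ -45.577)
m = 37887326/831285 (m = -1*(-37887326/831285) = 37887326/831285 ≈ 45.577)
1/(80573 + m) = 1/(80573 + 37887326/831285) = 1/(67017013631/831285) = 831285/67017013631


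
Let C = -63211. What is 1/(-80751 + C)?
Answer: -1/143962 ≈ -6.9463e-6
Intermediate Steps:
1/(-80751 + C) = 1/(-80751 - 63211) = 1/(-143962) = -1/143962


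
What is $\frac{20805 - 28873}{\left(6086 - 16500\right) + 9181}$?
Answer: $\frac{8068}{1233} \approx 6.5434$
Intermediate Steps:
$\frac{20805 - 28873}{\left(6086 - 16500\right) + 9181} = - \frac{8068}{\left(6086 - 16500\right) + 9181} = - \frac{8068}{-10414 + 9181} = - \frac{8068}{-1233} = \left(-8068\right) \left(- \frac{1}{1233}\right) = \frac{8068}{1233}$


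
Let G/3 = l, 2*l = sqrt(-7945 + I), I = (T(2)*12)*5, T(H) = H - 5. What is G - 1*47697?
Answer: -47697 + 75*I*sqrt(13)/2 ≈ -47697.0 + 135.21*I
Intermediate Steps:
T(H) = -5 + H
I = -180 (I = ((-5 + 2)*12)*5 = -3*12*5 = -36*5 = -180)
l = 25*I*sqrt(13)/2 (l = sqrt(-7945 - 180)/2 = sqrt(-8125)/2 = (25*I*sqrt(13))/2 = 25*I*sqrt(13)/2 ≈ 45.069*I)
G = 75*I*sqrt(13)/2 (G = 3*(25*I*sqrt(13)/2) = 75*I*sqrt(13)/2 ≈ 135.21*I)
G - 1*47697 = 75*I*sqrt(13)/2 - 1*47697 = 75*I*sqrt(13)/2 - 47697 = -47697 + 75*I*sqrt(13)/2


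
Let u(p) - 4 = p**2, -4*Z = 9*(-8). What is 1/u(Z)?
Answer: 1/328 ≈ 0.0030488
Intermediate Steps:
Z = 18 (Z = -9*(-8)/4 = -1/4*(-72) = 18)
u(p) = 4 + p**2
1/u(Z) = 1/(4 + 18**2) = 1/(4 + 324) = 1/328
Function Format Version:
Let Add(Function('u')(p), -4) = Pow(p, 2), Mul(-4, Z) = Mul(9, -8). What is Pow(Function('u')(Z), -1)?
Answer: Rational(1, 328) ≈ 0.0030488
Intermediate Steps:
Z = 18 (Z = Mul(Rational(-1, 4), Mul(9, -8)) = Mul(Rational(-1, 4), -72) = 18)
Function('u')(p) = Add(4, Pow(p, 2))
Pow(Function('u')(Z), -1) = Pow(Add(4, Pow(18, 2)), -1) = Pow(Add(4, 324), -1) = Pow(328, -1) = Rational(1, 328)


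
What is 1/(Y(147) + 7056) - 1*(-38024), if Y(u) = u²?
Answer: 1089957961/28665 ≈ 38024.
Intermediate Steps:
1/(Y(147) + 7056) - 1*(-38024) = 1/(147² + 7056) - 1*(-38024) = 1/(21609 + 7056) + 38024 = 1/28665 + 38024 = 1089957961/28665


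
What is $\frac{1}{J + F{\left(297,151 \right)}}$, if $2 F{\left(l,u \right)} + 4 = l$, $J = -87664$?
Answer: $- \frac{2}{175035} \approx -1.1426 \cdot 10^{-5}$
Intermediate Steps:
$F{\left(l,u \right)} = -2 + \frac{l}{2}$
$\frac{1}{J + F{\left(297,151 \right)}} = \frac{1}{-87664 + \left(-2 + \frac{1}{2} \cdot 297\right)} = \frac{1}{-87664 + \left(-2 + \frac{297}{2}\right)} = \frac{1}{-87664 + \frac{293}{2}} = \frac{1}{- \frac{175035}{2}} = - \frac{2}{175035}$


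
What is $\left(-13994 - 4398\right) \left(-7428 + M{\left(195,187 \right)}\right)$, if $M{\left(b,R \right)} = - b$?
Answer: $140202216$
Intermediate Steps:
$\left(-13994 - 4398\right) \left(-7428 + M{\left(195,187 \right)}\right) = \left(-13994 - 4398\right) \left(-7428 - 195\right) = - 18392 \left(-7428 - 195\right) = \left(-18392\right) \left(-7623\right) = 140202216$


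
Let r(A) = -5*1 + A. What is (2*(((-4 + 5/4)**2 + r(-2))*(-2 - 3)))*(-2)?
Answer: 45/4 ≈ 11.250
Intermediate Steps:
r(A) = -5 + A
(2*(((-4 + 5/4)**2 + r(-2))*(-2 - 3)))*(-2) = (2*(((-4 + 5/4)**2 + (-5 - 2))*(-2 - 3)))*(-2) = (2*(((-4 + 5*(1/4))**2 - 7)*(-5)))*(-2) = (2*(((-4 + 5/4)**2 - 7)*(-5)))*(-2) = (2*(((-11/4)**2 - 7)*(-5)))*(-2) = (2*((121/16 - 7)*(-5)))*(-2) = (2*((9/16)*(-5)))*(-2) = (2*(-45/16))*(-2) = -45/8*(-2) = 45/4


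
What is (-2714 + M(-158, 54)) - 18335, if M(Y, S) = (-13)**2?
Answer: -20880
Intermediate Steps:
M(Y, S) = 169
(-2714 + M(-158, 54)) - 18335 = (-2714 + 169) - 18335 = -2545 - 18335 = -20880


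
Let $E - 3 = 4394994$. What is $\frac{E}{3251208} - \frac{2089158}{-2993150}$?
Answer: $\frac{3324528745569}{1621892204200} \approx 2.0498$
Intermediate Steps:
$E = 4394997$ ($E = 3 + 4394994 = 4394997$)
$\frac{E}{3251208} - \frac{2089158}{-2993150} = \frac{4394997}{3251208} - \frac{2089158}{-2993150} = 4394997 \cdot \frac{1}{3251208} - - \frac{1044579}{1496575} = \frac{1464999}{1083736} + \frac{1044579}{1496575} = \frac{3324528745569}{1621892204200}$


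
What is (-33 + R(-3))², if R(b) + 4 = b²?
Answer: 784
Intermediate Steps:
R(b) = -4 + b²
(-33 + R(-3))² = (-33 + (-4 + (-3)²))² = (-33 + (-4 + 9))² = (-33 + 5)² = (-28)² = 784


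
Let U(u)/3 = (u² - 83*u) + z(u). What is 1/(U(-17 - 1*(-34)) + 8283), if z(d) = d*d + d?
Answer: 1/5835 ≈ 0.00017138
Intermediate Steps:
z(d) = d + d² (z(d) = d² + d = d + d²)
U(u) = -249*u + 3*u² + 3*u*(1 + u) (U(u) = 3*((u² - 83*u) + u*(1 + u)) = 3*(u² - 83*u + u*(1 + u)) = -249*u + 3*u² + 3*u*(1 + u))
1/(U(-17 - 1*(-34)) + 8283) = 1/(6*(-17 - 1*(-34))*(-41 + (-17 - 1*(-34))) + 8283) = 1/(6*(-17 + 34)*(-41 + (-17 + 34)) + 8283) = 1/(6*17*(-41 + 17) + 8283) = 1/(6*17*(-24) + 8283) = 1/(-2448 + 8283) = 1/5835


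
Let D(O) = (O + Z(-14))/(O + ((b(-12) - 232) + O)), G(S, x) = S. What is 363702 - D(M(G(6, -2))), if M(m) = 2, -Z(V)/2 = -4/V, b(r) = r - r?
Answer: 290234201/798 ≈ 3.6370e+5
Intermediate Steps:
b(r) = 0
Z(V) = 8/V (Z(V) = -(-8)/V = 8/V)
D(O) = (-4/7 + O)/(-232 + 2*O) (D(O) = (O + 8/(-14))/(O + ((0 - 232) + O)) = (O + 8*(-1/14))/(O + (-232 + O)) = (O - 4/7)/(-232 + 2*O) = (-4/7 + O)/(-232 + 2*O))
363702 - D(M(G(6, -2))) = 363702 - (-4 + 7*2)/(14*(-116 + 2)) = 363702 - (-4 + 14)/(14*(-114)) = 363702 - (-1)*10/(14*114) = 363702 - 1*(-5/798) = 363702 + 5/798 = 290234201/798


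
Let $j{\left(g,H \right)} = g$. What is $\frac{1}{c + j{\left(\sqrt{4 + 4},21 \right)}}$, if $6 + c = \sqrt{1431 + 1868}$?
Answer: $\frac{1}{-6 + \sqrt{3299} + 2 \sqrt{2}} \approx 0.018428$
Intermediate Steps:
$c = -6 + \sqrt{3299}$ ($c = -6 + \sqrt{1431 + 1868} = -6 + \sqrt{3299} \approx 51.437$)
$\frac{1}{c + j{\left(\sqrt{4 + 4},21 \right)}} = \frac{1}{\left(-6 + \sqrt{3299}\right) + \sqrt{4 + 4}} = \frac{1}{\left(-6 + \sqrt{3299}\right) + \sqrt{8}} = \frac{1}{\left(-6 + \sqrt{3299}\right) + 2 \sqrt{2}} = \frac{1}{-6 + \sqrt{3299} + 2 \sqrt{2}}$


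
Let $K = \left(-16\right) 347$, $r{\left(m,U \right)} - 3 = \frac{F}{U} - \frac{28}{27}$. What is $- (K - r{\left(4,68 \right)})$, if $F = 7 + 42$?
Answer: $\frac{10198399}{1836} \approx 5554.7$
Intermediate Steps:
$F = 49$
$r{\left(m,U \right)} = \frac{53}{27} + \frac{49}{U}$ ($r{\left(m,U \right)} = 3 + \left(\frac{49}{U} - \frac{28}{27}\right) = 3 - \left(\frac{28}{27} - \frac{49}{U}\right) = \frac{53}{27} + \frac{49}{U}$)
$K = -5552$
$- (K - r{\left(4,68 \right)}) = - (-5552 - \left(\frac{53}{27} + \frac{49}{68}\right)) = - (-5552 - \frac{4927}{1836}) = \left(-1\right) \left(- \frac{10198399}{1836}\right) = \frac{10198399}{1836}$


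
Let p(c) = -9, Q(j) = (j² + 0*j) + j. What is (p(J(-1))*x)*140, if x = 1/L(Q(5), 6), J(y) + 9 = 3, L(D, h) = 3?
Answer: -420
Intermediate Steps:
Q(j) = j + j² (Q(j) = (j² + 0) + j = j² + j = j + j²)
J(y) = -6 (J(y) = -9 + 3 = -6)
x = ⅓ (x = 1/3 = ⅓ ≈ 0.33333)
(p(J(-1))*x)*140 = -9*⅓*140 = -3*140 = -420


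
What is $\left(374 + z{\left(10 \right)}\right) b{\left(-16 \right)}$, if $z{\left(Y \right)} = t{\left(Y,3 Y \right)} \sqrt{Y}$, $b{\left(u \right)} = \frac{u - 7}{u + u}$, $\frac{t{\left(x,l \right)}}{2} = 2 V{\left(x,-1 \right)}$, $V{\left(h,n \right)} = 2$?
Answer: $\frac{4301}{16} + \frac{23 \sqrt{10}}{4} \approx 287.0$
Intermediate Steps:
$t{\left(x,l \right)} = 8$ ($t{\left(x,l \right)} = 2 \cdot 2 \cdot 2 = 2 \cdot 4 = 8$)
$b{\left(u \right)} = \frac{-7 + u}{2 u}$
$z{\left(Y \right)} = 8 \sqrt{Y}$
$\left(374 + z{\left(10 \right)}\right) b{\left(-16 \right)} = \left(374 + 8 \sqrt{10}\right) \frac{-7 - 16}{2 \left(-16\right)} = \left(374 + 8 \sqrt{10}\right) \frac{1}{2} \left(- \frac{1}{16}\right) \left(-23\right) = \left(374 + 8 \sqrt{10}\right) \frac{23}{32} = \frac{4301}{16} + \frac{23 \sqrt{10}}{4}$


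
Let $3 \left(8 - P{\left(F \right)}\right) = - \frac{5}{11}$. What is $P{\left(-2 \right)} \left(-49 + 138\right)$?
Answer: $\frac{23941}{33} \approx 725.48$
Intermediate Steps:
$P{\left(F \right)} = \frac{269}{33}$ ($P{\left(F \right)} = 8 - \frac{\left(-5\right) \frac{1}{11}}{3} = 8 - - \frac{5}{33} = 8 + \frac{5}{33} = \frac{269}{33}$)
$P{\left(-2 \right)} \left(-49 + 138\right) = \frac{269 \left(-49 + 138\right)}{33} = \frac{269}{33} \cdot 89 = \frac{23941}{33}$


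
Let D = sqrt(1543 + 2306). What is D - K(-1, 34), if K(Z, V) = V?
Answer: -34 + sqrt(3849) ≈ 28.040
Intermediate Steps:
D = sqrt(3849) ≈ 62.040
D - K(-1, 34) = sqrt(3849) - 1*34 = sqrt(3849) - 34 = -34 + sqrt(3849)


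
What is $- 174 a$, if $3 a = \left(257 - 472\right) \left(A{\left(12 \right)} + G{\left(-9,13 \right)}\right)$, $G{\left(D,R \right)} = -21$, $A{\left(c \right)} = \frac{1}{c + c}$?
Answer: $- \frac{3136205}{12} \approx -2.6135 \cdot 10^{5}$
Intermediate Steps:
$A{\left(c \right)} = \frac{1}{2 c}$
$a = \frac{108145}{72}$ ($a = \frac{\left(257 - 472\right) \left(\frac{1}{2 \cdot 12} - 21\right)}{3} = \frac{\left(-215\right) \left(\frac{1}{2} \cdot \frac{1}{12} - 21\right)}{3} = \frac{\left(-215\right) \left(\frac{1}{24} - 21\right)}{3} = \frac{\left(-215\right) \left(- \frac{503}{24}\right)}{3} = \frac{1}{3} \cdot \frac{108145}{24} = \frac{108145}{72} \approx 1502.0$)
$- 174 a = \left(-174\right) \frac{108145}{72} = - \frac{3136205}{12}$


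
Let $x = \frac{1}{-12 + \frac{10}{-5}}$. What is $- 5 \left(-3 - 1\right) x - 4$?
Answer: $- \frac{38}{7} \approx -5.4286$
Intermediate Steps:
$x = - \frac{1}{14}$ ($x = \frac{1}{-12 + 10 \left(- \frac{1}{5}\right)} = \frac{1}{-12 - 2} = \frac{1}{-14} = - \frac{1}{14} \approx -0.071429$)
$- 5 \left(-3 - 1\right) x - 4 = - 5 \left(-3 - 1\right) \left(- \frac{1}{14}\right) - 4 = \left(-5\right) \left(-4\right) \left(- \frac{1}{14}\right) - 4 = 20 \left(- \frac{1}{14}\right) - 4 = - \frac{10}{7} - 4 = - \frac{38}{7}$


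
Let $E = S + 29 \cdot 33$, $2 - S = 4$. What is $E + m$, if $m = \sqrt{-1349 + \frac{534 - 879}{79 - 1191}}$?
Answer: $955 + \frac{7 i \sqrt{8508746}}{556} \approx 955.0 + 36.724 i$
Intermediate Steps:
$S = -2$ ($S = 2 - 4 = -2$)
$m = \frac{7 i \sqrt{8508746}}{556}$ ($m = \sqrt{-1349 - \frac{345}{-1112}} = \sqrt{-1349 - - \frac{345}{1112}} = \sqrt{-1349 + \frac{345}{1112}} = \sqrt{- \frac{1499743}{1112}} = \frac{7 i \sqrt{8508746}}{556} \approx 36.724 i$)
$E = 955$ ($E = -2 + 29 \cdot 33 = -2 + 957 = 955$)
$E + m = 955 + \frac{7 i \sqrt{8508746}}{556}$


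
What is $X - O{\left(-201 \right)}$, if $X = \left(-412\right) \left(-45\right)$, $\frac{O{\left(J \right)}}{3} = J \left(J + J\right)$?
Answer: $-223866$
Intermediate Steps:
$O{\left(J \right)} = 6 J^{2}$ ($O{\left(J \right)} = 3 J \left(J + J\right) = 3 J 2 J = 3 \cdot 2 J^{2} = 6 J^{2}$)
$X = 18540$
$X - O{\left(-201 \right)} = 18540 - 6 \left(-201\right)^{2} = 18540 - 6 \cdot 40401 = 18540 - 242406 = -223866$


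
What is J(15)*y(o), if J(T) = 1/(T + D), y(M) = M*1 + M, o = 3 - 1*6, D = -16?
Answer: 6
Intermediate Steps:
o = -3 (o = 3 - 6 = -3)
y(M) = 2*M (y(M) = M + M = 2*M)
J(T) = 1/(-16 + T) (J(T) = 1/(T - 16) = 1/(-16 + T))
J(15)*y(o) = (2*(-3))/(-16 + 15) = -6/(-1) = -1*(-6) = 6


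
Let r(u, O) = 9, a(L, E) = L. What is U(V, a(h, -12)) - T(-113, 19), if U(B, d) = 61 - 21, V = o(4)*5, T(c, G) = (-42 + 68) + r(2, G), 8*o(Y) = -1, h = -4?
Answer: 5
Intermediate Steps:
o(Y) = -1/8 (o(Y) = (1/8)*(-1) = -1/8)
T(c, G) = 35 (T(c, G) = (-42 + 68) + 9 = 26 + 9 = 35)
V = -5/8 (V = -1/8*5 = -5/8 ≈ -0.62500)
U(B, d) = 40
U(V, a(h, -12)) - T(-113, 19) = 40 - 1*35 = 40 - 35 = 5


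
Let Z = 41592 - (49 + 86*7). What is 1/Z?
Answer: 1/40941 ≈ 2.4425e-5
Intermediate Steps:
Z = 40941 (Z = 41592 - (49 + 602) = 41592 - 1*651 = 41592 - 651 = 40941)
1/Z = 1/40941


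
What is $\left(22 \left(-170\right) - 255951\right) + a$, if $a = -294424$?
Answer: $-554115$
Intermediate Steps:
$\left(22 \left(-170\right) - 255951\right) + a = \left(22 \left(-170\right) - 255951\right) - 294424 = \left(-3740 - 255951\right) - 294424 = -259691 - 294424 = -554115$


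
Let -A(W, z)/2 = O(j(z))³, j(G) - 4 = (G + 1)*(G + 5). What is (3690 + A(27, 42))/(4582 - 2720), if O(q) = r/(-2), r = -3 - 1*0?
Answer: 14733/7448 ≈ 1.9781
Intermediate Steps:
r = -3 (r = -3 + 0 = -3)
j(G) = 4 + (1 + G)*(5 + G) (j(G) = 4 + (G + 1)*(G + 5) = 4 + (1 + G)*(5 + G))
O(q) = 3/2 (O(q) = -3/(-2) = -3*(-½) = 3/2)
A(W, z) = -27/4 (A(W, z) = -2*(3/2)³ = -2*27/8 = -27/4)
(3690 + A(27, 42))/(4582 - 2720) = (3690 - 27/4)/(4582 - 2720) = (14733/4)/1862 = (14733/4)*(1/1862) = 14733/7448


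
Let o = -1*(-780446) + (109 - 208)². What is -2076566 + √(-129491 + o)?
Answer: -2076566 + 2*√165189 ≈ -2.0758e+6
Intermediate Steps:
o = 790247 (o = 780446 + (-99)² = 780446 + 9801 = 790247)
-2076566 + √(-129491 + o) = -2076566 + √(-129491 + 790247) = -2076566 + √660756 = -2076566 + 2*√165189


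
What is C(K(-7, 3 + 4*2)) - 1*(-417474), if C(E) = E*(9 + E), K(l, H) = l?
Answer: 417460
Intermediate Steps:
C(K(-7, 3 + 4*2)) - 1*(-417474) = -7*(9 - 7) - 1*(-417474) = -7*2 + 417474 = -14 + 417474 = 417460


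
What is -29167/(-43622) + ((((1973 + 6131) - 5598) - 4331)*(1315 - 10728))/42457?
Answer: 750608685269/1852059254 ≈ 405.28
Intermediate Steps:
-29167/(-43622) + ((((1973 + 6131) - 5598) - 4331)*(1315 - 10728))/42457 = -29167*(-1/43622) + (((8104 - 5598) - 4331)*(-9413))*(1/42457) = 29167/43622 + ((2506 - 4331)*(-9413))*(1/42457) = 29167/43622 - 1825*(-9413)*(1/42457) = 29167/43622 + 17178725*(1/42457) = 29167/43622 + 17178725/42457 = 750608685269/1852059254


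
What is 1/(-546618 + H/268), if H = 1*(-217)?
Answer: -268/146493841 ≈ -1.8294e-6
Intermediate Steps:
H = -217
1/(-546618 + H/268) = 1/(-546618 - 217/268) = 1/(-146493841/268) = -268/146493841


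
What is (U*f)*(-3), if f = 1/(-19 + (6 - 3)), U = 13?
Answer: 39/16 ≈ 2.4375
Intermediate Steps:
f = -1/16 (f = 1/(-19 + 3) = 1/(-16) = -1/16 ≈ -0.062500)
(U*f)*(-3) = (13*(-1/16))*(-3) = -13/16*(-3) = 39/16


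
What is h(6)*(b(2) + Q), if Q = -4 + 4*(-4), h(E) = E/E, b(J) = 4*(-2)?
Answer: -28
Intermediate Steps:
b(J) = -8
h(E) = 1
Q = -20 (Q = -4 - 16 = -20)
h(6)*(b(2) + Q) = 1*(-8 - 20) = 1*(-28) = -28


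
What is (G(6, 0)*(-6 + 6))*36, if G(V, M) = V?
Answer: 0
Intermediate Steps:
(G(6, 0)*(-6 + 6))*36 = (6*(-6 + 6))*36 = (6*0)*36 = 0*36 = 0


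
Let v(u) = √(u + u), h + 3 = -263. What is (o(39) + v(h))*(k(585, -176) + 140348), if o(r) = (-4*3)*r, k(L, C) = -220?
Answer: -65579904 + 280256*I*√133 ≈ -6.558e+7 + 3.2321e+6*I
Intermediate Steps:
h = -266 (h = -3 - 263 = -266)
o(r) = -12*r
v(u) = √2*√u (v(u) = √(2*u) = √2*√u)
(o(39) + v(h))*(k(585, -176) + 140348) = (-12*39 + √2*√(-266))*(-220 + 140348) = (-468 + √2*(I*√266))*140128 = (-468 + 2*I*√133)*140128 = -65579904 + 280256*I*√133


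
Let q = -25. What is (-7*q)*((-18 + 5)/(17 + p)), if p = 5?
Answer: -2275/22 ≈ -103.41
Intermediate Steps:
(-7*q)*((-18 + 5)/(17 + p)) = (-7*(-25))*((-18 + 5)/(17 + 5)) = 175*(-13/22) = -2275/22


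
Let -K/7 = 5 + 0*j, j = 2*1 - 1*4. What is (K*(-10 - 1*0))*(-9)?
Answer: -3150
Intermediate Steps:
j = -2 (j = 2 - 4 = -2)
K = -35 (K = -7*(5 + 0*(-2)) = -7*(5 + 0) = -7*5 = -35)
(K*(-10 - 1*0))*(-9) = -35*(-10 - 1*0)*(-9) = -35*(-10 + 0)*(-9) = -35*(-10)*(-9) = 350*(-9) = -3150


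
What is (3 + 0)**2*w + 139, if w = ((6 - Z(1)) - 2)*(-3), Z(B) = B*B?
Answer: 58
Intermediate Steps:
Z(B) = B**2
w = -9 (w = ((6 - 1*1**2) - 2)*(-3) = ((6 - 1*1) - 2)*(-3) = ((6 - 1) - 2)*(-3) = (5 - 2)*(-3) = 3*(-3) = -9)
(3 + 0)**2*w + 139 = (3 + 0)**2*(-9) + 139 = 3**2*(-9) + 139 = 9*(-9) + 139 = -81 + 139 = 58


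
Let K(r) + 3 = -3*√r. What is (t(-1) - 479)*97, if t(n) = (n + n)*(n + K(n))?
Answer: -45687 + 582*I ≈ -45687.0 + 582.0*I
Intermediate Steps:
K(r) = -3 - 3*√r
t(n) = 2*n*(-3 + n - 3*√n) (t(n) = (n + n)*(n + (-3 - 3*√n)) = (2*n)*(-3 + n - 3*√n) = 2*n*(-3 + n - 3*√n))
(t(-1) - 479)*97 = (-2*(-1)*(3 - 1*(-1) + 3*√(-1)) - 479)*97 = (-2*(-1)*(3 + 1 + 3*I) - 479)*97 = (-2*(-1)*(4 + 3*I) - 479)*97 = ((8 + 6*I) - 479)*97 = (-471 + 6*I)*97 = -45687 + 582*I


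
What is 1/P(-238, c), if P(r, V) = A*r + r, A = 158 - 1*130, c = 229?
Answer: -1/6902 ≈ -0.00014489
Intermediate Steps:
A = 28 (A = 158 - 130 = 28)
P(r, V) = 29*r (P(r, V) = 28*r + r = 29*r)
1/P(-238, c) = 1/(29*(-238)) = 1/(-6902) = -1/6902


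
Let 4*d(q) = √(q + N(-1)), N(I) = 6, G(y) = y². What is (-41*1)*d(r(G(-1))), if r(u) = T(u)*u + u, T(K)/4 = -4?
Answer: -123*I/4 ≈ -30.75*I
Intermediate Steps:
T(K) = -16 (T(K) = 4*(-4) = -16)
r(u) = -15*u (r(u) = -16*u + u = -15*u)
d(q) = √(6 + q)/4 (d(q) = √(q + 6)/4 = √(6 + q)/4)
(-41*1)*d(r(G(-1))) = (-41*1)*(√(6 - 15*(-1)²)/4) = -41*√(6 - 15*1)/4 = -41*√(6 - 15)/4 = -41*√(-9)/4 = -41*3*I/4 = -123*I/4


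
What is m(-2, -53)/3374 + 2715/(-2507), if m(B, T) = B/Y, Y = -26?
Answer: -119082823/109962034 ≈ -1.0829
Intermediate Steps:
m(B, T) = -B/26 (m(B, T) = B/(-26) = B*(-1/26) = -B/26)
m(-2, -53)/3374 + 2715/(-2507) = -1/26*(-2)/3374 + 2715/(-2507) = (1/13)*(1/3374) + 2715*(-1/2507) = 1/43862 - 2715/2507 = -119082823/109962034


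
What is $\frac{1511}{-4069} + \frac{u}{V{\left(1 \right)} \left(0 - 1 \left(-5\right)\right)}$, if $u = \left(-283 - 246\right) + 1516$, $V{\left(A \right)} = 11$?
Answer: $\frac{3932998}{223795} \approx 17.574$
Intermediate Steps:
$u = 987$ ($u = -529 + 1516 = 987$)
$\frac{1511}{-4069} + \frac{u}{V{\left(1 \right)} \left(0 - 1 \left(-5\right)\right)} = \frac{1511}{-4069} + \frac{987}{11 \left(0 - 1 \left(-5\right)\right)} = 1511 \left(- \frac{1}{4069}\right) + \frac{987}{11 \left(0 - -5\right)} = - \frac{1511}{4069} + \frac{987}{11 \left(0 + 5\right)} = - \frac{1511}{4069} + \frac{987}{11 \cdot 5} = - \frac{1511}{4069} + \frac{987}{55} = \frac{3932998}{223795}$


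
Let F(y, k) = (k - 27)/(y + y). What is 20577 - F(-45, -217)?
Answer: 925843/45 ≈ 20574.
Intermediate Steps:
F(y, k) = (-27 + k)/(2*y) (F(y, k) = (-27 + k)/((2*y)) = (-27 + k)*(1/(2*y)) = (-27 + k)/(2*y))
20577 - F(-45, -217) = 20577 - (-27 - 217)/(2*(-45)) = 20577 - (-1)*(-244)/(2*45) = 20577 - 1*122/45 = 20577 - 122/45 = 925843/45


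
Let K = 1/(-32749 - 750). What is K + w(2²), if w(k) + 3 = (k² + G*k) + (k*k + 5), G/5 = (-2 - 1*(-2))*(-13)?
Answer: 1138965/33499 ≈ 34.000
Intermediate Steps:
K = -1/33499 (K = 1/(-33499) = -1/33499 ≈ -2.9852e-5)
G = 0 (G = 5*((-2 - 1*(-2))*(-13)) = 5*((-2 + 2)*(-13)) = 5*(0*(-13)) = 5*0 = 0)
w(k) = 2 + 2*k² (w(k) = -3 + ((k² + 0*k) + (k*k + 5)) = -3 + ((k² + 0) + (k² + 5)) = -3 + (k² + (5 + k²)) = -3 + (5 + 2*k²) = 2 + 2*k²)
K + w(2²) = -1/33499 + (2 + 2*(2²)²) = -1/33499 + (2 + 2*4²) = -1/33499 + (2 + 2*16) = -1/33499 + (2 + 32) = -1/33499 + 34 = 1138965/33499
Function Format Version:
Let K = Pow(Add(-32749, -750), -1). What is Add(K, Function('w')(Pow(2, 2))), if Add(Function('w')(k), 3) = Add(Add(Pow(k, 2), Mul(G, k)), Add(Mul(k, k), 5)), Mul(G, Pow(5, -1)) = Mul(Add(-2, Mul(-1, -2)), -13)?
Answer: Rational(1138965, 33499) ≈ 34.000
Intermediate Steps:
K = Rational(-1, 33499) (K = Pow(-33499, -1) = Rational(-1, 33499) ≈ -2.9852e-5)
G = 0 (G = Mul(5, Mul(Add(-2, Mul(-1, -2)), -13)) = Mul(5, Mul(Add(-2, 2), -13)) = Mul(5, Mul(0, -13)) = Mul(5, 0) = 0)
Function('w')(k) = Add(2, Mul(2, Pow(k, 2))) (Function('w')(k) = Add(-3, Add(Add(Pow(k, 2), Mul(0, k)), Add(Mul(k, k), 5))) = Add(-3, Add(Add(Pow(k, 2), 0), Add(Pow(k, 2), 5))) = Add(-3, Add(Pow(k, 2), Add(5, Pow(k, 2)))) = Add(-3, Add(5, Mul(2, Pow(k, 2)))) = Add(2, Mul(2, Pow(k, 2))))
Add(K, Function('w')(Pow(2, 2))) = Add(Rational(-1, 33499), Add(2, Mul(2, Pow(Pow(2, 2), 2)))) = Add(Rational(-1, 33499), Add(2, Mul(2, Pow(4, 2)))) = Add(Rational(-1, 33499), Add(2, Mul(2, 16))) = Add(Rational(-1, 33499), Add(2, 32)) = Add(Rational(-1, 33499), 34) = Rational(1138965, 33499)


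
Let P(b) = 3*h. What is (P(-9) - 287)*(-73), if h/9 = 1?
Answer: 18980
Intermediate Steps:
h = 9 (h = 9*1 = 9)
P(b) = 27 (P(b) = 3*9 = 27)
(P(-9) - 287)*(-73) = (27 - 287)*(-73) = -260*(-73) = 18980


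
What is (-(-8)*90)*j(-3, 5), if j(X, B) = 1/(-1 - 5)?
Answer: -120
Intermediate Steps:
j(X, B) = -1/6 (j(X, B) = 1/(-6) = -1/6)
(-(-8)*90)*j(-3, 5) = -(-8)*90*(-1/6) = -8*(-90)*(-1/6) = 720*(-1/6) = -120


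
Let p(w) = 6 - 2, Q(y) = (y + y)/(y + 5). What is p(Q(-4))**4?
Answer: 256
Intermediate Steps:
Q(y) = 2*y/(5 + y) (Q(y) = (2*y)/(5 + y) = 2*y/(5 + y))
p(w) = 4
p(Q(-4))**4 = 4**4 = 256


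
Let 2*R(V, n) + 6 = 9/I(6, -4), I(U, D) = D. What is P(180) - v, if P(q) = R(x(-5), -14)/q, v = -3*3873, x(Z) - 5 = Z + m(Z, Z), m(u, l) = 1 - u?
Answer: 5577109/480 ≈ 11619.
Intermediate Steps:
x(Z) = 6 (x(Z) = 5 + (Z + (1 - Z)) = 5 + 1 = 6)
v = -11619
R(V, n) = -33/8 (R(V, n) = -3 + (9/(-4))/2 = -3 + (9*(-1/4))/2 = -3 + (1/2)*(-9/4) = -3 - 9/8 = -33/8)
P(q) = -33/(8*q)
P(180) - v = -33/8/180 - 1*(-11619) = -33/8*1/180 + 11619 = -11/480 + 11619 = 5577109/480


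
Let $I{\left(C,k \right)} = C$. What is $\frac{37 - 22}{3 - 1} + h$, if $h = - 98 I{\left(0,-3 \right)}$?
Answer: $\frac{15}{2} \approx 7.5$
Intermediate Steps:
$h = 0$ ($h = \left(-98\right) 0 = 0$)
$\frac{37 - 22}{3 - 1} + h = \frac{37 - 22}{3 - 1} + 0 = \frac{15}{2} + 0 = \frac{15}{2}$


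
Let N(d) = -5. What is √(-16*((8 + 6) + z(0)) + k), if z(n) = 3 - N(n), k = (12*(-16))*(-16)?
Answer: 4*√170 ≈ 52.154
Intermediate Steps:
k = 3072 (k = -192*(-16) = 3072)
z(n) = 8 (z(n) = 3 - 1*(-5) = 3 + 5 = 8)
√(-16*((8 + 6) + z(0)) + k) = √(-16*((8 + 6) + 8) + 3072) = √(-16*(14 + 8) + 3072) = √(-16*22 + 3072) = √(-352 + 3072) = √2720 = 4*√170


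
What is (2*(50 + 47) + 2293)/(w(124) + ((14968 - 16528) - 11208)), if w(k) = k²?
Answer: 2487/2608 ≈ 0.95360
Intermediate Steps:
(2*(50 + 47) + 2293)/(w(124) + ((14968 - 16528) - 11208)) = (2*(50 + 47) + 2293)/(124² + ((14968 - 16528) - 11208)) = (2*97 + 2293)/(15376 + (-1560 - 11208)) = (194 + 2293)/(15376 - 12768) = 2487/2608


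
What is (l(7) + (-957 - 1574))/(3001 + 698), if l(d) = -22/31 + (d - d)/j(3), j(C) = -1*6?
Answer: -26161/38223 ≈ -0.68443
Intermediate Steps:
j(C) = -6
l(d) = -22/31 (l(d) = -22/31 + (d - d)/(-6) = -22*1/31 + 0*(-1/6) = -22/31 + 0 = -22/31)
(l(7) + (-957 - 1574))/(3001 + 698) = (-22/31 + (-957 - 1574))/(3001 + 698) = (-22/31 - 2531)/3699 = -78483/31*1/3699 = -26161/38223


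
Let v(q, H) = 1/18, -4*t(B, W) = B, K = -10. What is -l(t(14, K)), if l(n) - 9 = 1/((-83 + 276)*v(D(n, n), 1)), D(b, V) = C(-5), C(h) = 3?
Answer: -1755/193 ≈ -9.0933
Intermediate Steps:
t(B, W) = -B/4
D(b, V) = 3
v(q, H) = 1/18
l(n) = 1755/193 (l(n) = 9 + 1/((-83 + 276)*(1/18)) = 9 + 18/193 = 1755/193)
-l(t(14, K)) = -1*1755/193 = -1755/193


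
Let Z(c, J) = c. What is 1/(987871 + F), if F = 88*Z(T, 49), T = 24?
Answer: 1/989983 ≈ 1.0101e-6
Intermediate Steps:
F = 2112 (F = 88*24 = 2112)
1/(987871 + F) = 1/(987871 + 2112) = 1/989983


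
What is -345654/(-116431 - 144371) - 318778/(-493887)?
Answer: 14102886503/7155928743 ≈ 1.9708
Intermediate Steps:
-345654/(-116431 - 144371) - 318778/(-493887) = -345654/(-260802) - 318778*(-1/493887) = -345654*(-1/260802) + 318778/493887 = 19203/14489 + 318778/493887 = 14102886503/7155928743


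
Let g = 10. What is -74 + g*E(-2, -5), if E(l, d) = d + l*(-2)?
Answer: -84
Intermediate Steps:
E(l, d) = d - 2*l
-74 + g*E(-2, -5) = -74 + 10*(-5 - 2*(-2)) = -74 + 10*(-5 + 4) = -74 + 10*(-1) = -74 - 10 = -84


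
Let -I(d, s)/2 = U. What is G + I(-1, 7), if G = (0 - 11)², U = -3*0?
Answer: 121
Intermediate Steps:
U = 0
I(d, s) = 0 (I(d, s) = -2*0 = 0)
G = 121 (G = (-11)² = 121)
G + I(-1, 7) = 121 + 0 = 121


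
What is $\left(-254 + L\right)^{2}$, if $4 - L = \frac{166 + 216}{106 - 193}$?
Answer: $\frac{456591424}{7569} \approx 60324.0$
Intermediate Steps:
$L = \frac{730}{87}$ ($L = 4 - \frac{166 + 216}{106 - 193} = 4 - \frac{382}{-87} = 4 - 382 \left(- \frac{1}{87}\right) = 4 - - \frac{382}{87} = 4 + \frac{382}{87} = \frac{730}{87} \approx 8.3908$)
$\left(-254 + L\right)^{2} = \left(-254 + \frac{730}{87}\right)^{2} = \left(- \frac{21368}{87}\right)^{2} = \frac{456591424}{7569}$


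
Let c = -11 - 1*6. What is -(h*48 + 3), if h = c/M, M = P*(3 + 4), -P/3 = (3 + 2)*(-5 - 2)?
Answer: -463/245 ≈ -1.8898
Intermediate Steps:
P = 105 (P = -3*(3 + 2)*(-5 - 2) = -15*(-7) = -3*(-35) = 105)
c = -17 (c = -11 - 6 = -17)
M = 735 (M = 105*(3 + 4) = 105*7 = 735)
h = -17/735 ≈ -0.023129
-(h*48 + 3) = -(-17/735*48 + 3) = -(-272/245 + 3) = -1*463/245 = -463/245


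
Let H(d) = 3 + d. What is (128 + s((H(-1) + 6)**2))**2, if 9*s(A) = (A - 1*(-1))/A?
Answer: 5445406849/331776 ≈ 16413.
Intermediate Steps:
s(A) = (1 + A)/(9*A) (s(A) = ((A - 1*(-1))/A)/9 = ((A + 1)/A)/9 = ((1 + A)/A)/9 = (1 + A)/(9*A))
(128 + s((H(-1) + 6)**2))**2 = (128 + (1 + ((3 - 1) + 6)**2)/(9*(((3 - 1) + 6)**2)))**2 = (128 + (1 + (2 + 6)**2)/(9*((2 + 6)**2)))**2 = (128 + (1 + 8**2)/(9*(8**2)))**2 = (128 + (1/9)*(1 + 64)/64)**2 = (128 + (1/9)*(1/64)*65)**2 = (128 + 65/576)**2 = (73793/576)**2 = 5445406849/331776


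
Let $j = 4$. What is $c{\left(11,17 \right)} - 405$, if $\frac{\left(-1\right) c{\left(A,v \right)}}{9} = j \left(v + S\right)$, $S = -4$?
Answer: $-873$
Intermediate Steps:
$c{\left(A,v \right)} = 144 - 36 v$ ($c{\left(A,v \right)} = - 9 \cdot 4 \left(v - 4\right) = - 9 \cdot 4 \left(-4 + v\right) = - 9 \left(-16 + 4 v\right) = 144 - 36 v$)
$c{\left(11,17 \right)} - 405 = \left(144 - 612\right) - 405 = -468 - 405 = -873$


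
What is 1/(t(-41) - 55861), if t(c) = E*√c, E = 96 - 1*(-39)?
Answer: -55861/3121198546 - 135*I*√41/3121198546 ≈ -1.7897e-5 - 2.7695e-7*I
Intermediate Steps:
E = 135 (E = 96 + 39 = 135)
t(c) = 135*√c
1/(t(-41) - 55861) = 1/(135*√(-41) - 55861) = 1/(135*(I*√41) - 55861) = 1/(135*I*√41 - 55861) = 1/(-55861 + 135*I*√41)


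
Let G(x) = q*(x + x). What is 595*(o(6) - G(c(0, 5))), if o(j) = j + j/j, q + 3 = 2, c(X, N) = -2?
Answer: 1785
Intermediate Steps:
q = -1 (q = -3 + 2 = -1)
G(x) = -2*x (G(x) = -(x + x) = -2*x)
o(j) = 1 + j (o(j) = j + 1 = 1 + j)
595*(o(6) - G(c(0, 5))) = 595*((1 + 6) - (-2)*(-2)) = 595*(7 - 1*4) = 595*(7 - 4) = 595*3 = 1785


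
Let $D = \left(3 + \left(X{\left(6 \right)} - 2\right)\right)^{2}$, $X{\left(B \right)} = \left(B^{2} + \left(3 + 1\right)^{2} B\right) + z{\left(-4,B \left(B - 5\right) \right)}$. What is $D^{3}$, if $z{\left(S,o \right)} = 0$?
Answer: $5534900853769$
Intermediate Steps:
$X{\left(B \right)} = B^{2} + 16 B$ ($X{\left(B \right)} = \left(B^{2} + \left(3 + 1\right)^{2} B\right) + 0 = \left(B^{2} + 4^{2} B\right) + 0 = \left(B^{2} + 16 B\right) + 0 = B^{2} + 16 B$)
$D = 17689$ ($D = \left(3 + \left(6 \left(16 + 6\right) - 2\right)\right)^{2} = \left(3 + \left(6 \cdot 22 - 2\right)\right)^{2} = \left(3 + \left(132 - 2\right)\right)^{2} = \left(3 + 130\right)^{2} = 133^{2} = 17689$)
$D^{3} = 17689^{3} = 5534900853769$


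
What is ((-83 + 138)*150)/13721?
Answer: 8250/13721 ≈ 0.60127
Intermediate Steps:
((-83 + 138)*150)/13721 = (55*150)*(1/13721) = 8250*(1/13721) = 8250/13721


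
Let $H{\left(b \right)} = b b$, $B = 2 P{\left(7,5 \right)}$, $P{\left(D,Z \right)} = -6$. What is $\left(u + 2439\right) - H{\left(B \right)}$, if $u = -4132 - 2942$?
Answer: $-4779$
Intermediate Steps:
$u = -7074$ ($u = -4132 - 2942 = -7074$)
$B = -12$ ($B = 2 \left(-6\right) = -12$)
$H{\left(b \right)} = b^{2}$
$\left(u + 2439\right) - H{\left(B \right)} = \left(-7074 + 2439\right) - \left(-12\right)^{2} = -4635 - 144 = -4779$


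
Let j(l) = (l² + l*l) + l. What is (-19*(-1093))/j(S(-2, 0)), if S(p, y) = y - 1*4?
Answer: 20767/28 ≈ 741.68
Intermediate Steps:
S(p, y) = -4 + y (S(p, y) = y - 4 = -4 + y)
j(l) = l + 2*l² (j(l) = (l² + l²) + l = 2*l² + l = l + 2*l²)
(-19*(-1093))/j(S(-2, 0)) = (-19*(-1093))/(((-4 + 0)*(1 + 2*(-4 + 0)))) = 20767/((-4*(1 + 2*(-4)))) = 20767/((-4*(1 - 8))) = 20767/((-4*(-7))) = 20767/28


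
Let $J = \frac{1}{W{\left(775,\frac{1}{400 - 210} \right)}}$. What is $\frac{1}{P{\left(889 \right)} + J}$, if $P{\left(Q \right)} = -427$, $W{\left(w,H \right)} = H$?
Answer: $- \frac{1}{237} \approx -0.0042194$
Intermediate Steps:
$J = 190$ ($J = \frac{1}{\frac{1}{400 - 210}} = \frac{1}{\frac{1}{190}} = 190$)
$\frac{1}{P{\left(889 \right)} + J} = \frac{1}{-427 + 190} = \frac{1}{-237} = - \frac{1}{237}$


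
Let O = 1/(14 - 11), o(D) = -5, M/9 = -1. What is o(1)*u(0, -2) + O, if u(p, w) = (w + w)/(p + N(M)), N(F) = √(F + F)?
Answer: ⅓ - 10*I*√2/3 ≈ 0.33333 - 4.714*I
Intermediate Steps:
M = -9 (M = 9*(-1) = -9)
N(F) = √2*√F (N(F) = √(2*F) = √2*√F)
u(p, w) = 2*w/(p + 3*I*√2) (u(p, w) = (w + w)/(p + √2*√(-9)) = (2*w)/(p + √2*(3*I)) = (2*w)/(p + 3*I*√2) = 2*w/(p + 3*I*√2))
O = ⅓ (O = 1/3 = ⅓ ≈ 0.33333)
o(1)*u(0, -2) + O = -10*(-2)/(0 + 3*I*√2) + ⅓ = -10*(-2)/(3*I*√2) + ⅓ = -10*(-2)*(-I*√2/6) + ⅓ = -10*I*√2/3 + ⅓ = ⅓ - 10*I*√2/3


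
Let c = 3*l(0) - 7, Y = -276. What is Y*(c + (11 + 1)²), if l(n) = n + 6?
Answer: -42780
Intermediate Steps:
l(n) = 6 + n
c = 11 (c = 3*(6 + 0) - 7 = 3*6 - 7 = 18 - 7 = 11)
Y*(c + (11 + 1)²) = -276*(11 + (11 + 1)²) = -276*(11 + 12²) = -276*(11 + 144) = -276*155 = -42780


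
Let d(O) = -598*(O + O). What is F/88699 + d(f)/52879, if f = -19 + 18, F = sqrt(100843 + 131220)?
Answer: 1196/52879 + sqrt(232063)/88699 ≈ 0.028049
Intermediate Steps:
F = sqrt(232063) ≈ 481.73
f = -1
d(O) = -1196*O
F/88699 + d(f)/52879 = sqrt(232063)/88699 - 1196*(-1)/52879 = sqrt(232063)*(1/88699) + 1196*(1/52879) = sqrt(232063)/88699 + 1196/52879 = 1196/52879 + sqrt(232063)/88699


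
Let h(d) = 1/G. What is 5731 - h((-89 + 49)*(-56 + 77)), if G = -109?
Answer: 624680/109 ≈ 5731.0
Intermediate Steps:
h(d) = -1/109 (h(d) = 1/(-109) = -1/109)
5731 - h((-89 + 49)*(-56 + 77)) = 5731 - 1*(-1/109) = 5731 + 1/109 = 624680/109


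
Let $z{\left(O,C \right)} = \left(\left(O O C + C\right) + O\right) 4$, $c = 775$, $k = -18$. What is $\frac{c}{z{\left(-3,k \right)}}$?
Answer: $- \frac{775}{732} \approx -1.0587$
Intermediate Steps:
$z{\left(O,C \right)} = 4 C + 4 O + 4 C O^{2}$ ($z{\left(O,C \right)} = \left(\left(O^{2} C + C\right) + O\right) 4 = \left(\left(C O^{2} + C\right) + O\right) 4 = \left(\left(C + C O^{2}\right) + O\right) 4 = \left(C + O + C O^{2}\right) 4 = 4 C + 4 O + 4 C O^{2}$)
$\frac{c}{z{\left(-3,k \right)}} = \frac{775}{4 \left(-18\right) + 4 \left(-3\right) + 4 \left(-18\right) \left(-3\right)^{2}} = \frac{775}{-72 - 12 + 4 \left(-18\right) 9} = \frac{775}{-72 - 12 - 648} = \frac{775}{-732} = 775 \left(- \frac{1}{732}\right) = - \frac{775}{732}$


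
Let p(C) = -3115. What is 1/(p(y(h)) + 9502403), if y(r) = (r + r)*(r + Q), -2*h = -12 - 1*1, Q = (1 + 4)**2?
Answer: 1/9499288 ≈ 1.0527e-7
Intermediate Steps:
Q = 25 (Q = 5**2 = 25)
h = 13/2 (h = -(-12 - 1*1)/2 = -(-12 - 1)/2 = -1/2*(-13) = 13/2 ≈ 6.5000)
y(r) = 2*r*(25 + r) (y(r) = (r + r)*(r + 25) = (2*r)*(25 + r) = 2*r*(25 + r))
1/(p(y(h)) + 9502403) = 1/(-3115 + 9502403) = 1/9499288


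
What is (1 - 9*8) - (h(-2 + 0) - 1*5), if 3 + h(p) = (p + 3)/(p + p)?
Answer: -251/4 ≈ -62.750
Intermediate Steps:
h(p) = -3 + (3 + p)/(2*p) (h(p) = -3 + (p + 3)/(p + p) = -3 + (3 + p)/((2*p)) = -3 + (3 + p)*(1/(2*p)) = -3 + (3 + p)/(2*p))
(1 - 9*8) - (h(-2 + 0) - 1*5) = (1 - 9*8) - ((3 - 5*(-2 + 0))/(2*(-2 + 0)) - 1*5) = (1 - 72) - ((½)*(3 - 5*(-2))/(-2) - 5) = -71 - ((½)*(-½)*(3 + 10) - 5) = -71 - ((½)*(-½)*13 - 5) = -71 - (-13/4 - 5) = -71 - 1*(-33/4) = -71 + 33/4 = -251/4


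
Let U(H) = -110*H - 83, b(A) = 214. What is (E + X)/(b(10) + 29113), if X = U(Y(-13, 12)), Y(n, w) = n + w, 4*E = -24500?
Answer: -6098/29327 ≈ -0.20793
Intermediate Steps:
E = -6125 (E = (¼)*(-24500) = -6125)
U(H) = -83 - 110*H
X = 27 (X = -83 - 110*(-13 + 12) = -83 - 110*(-1) = -83 + 110 = 27)
(E + X)/(b(10) + 29113) = (-6125 + 27)/(214 + 29113) = -6098/29327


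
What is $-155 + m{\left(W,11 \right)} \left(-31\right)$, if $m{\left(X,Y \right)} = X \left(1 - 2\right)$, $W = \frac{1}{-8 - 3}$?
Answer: $- \frac{1736}{11} \approx -157.82$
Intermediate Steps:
$W = - \frac{1}{11}$ ($W = \frac{1}{-8 + \left(-3 + 0\right)} = \frac{1}{-8 - 3} = \frac{1}{-11} = - \frac{1}{11} \approx -0.090909$)
$m{\left(X,Y \right)} = - X$ ($m{\left(X,Y \right)} = X \left(-1\right) = - X$)
$-155 + m{\left(W,11 \right)} \left(-31\right) = -155 + \left(-1\right) \left(- \frac{1}{11}\right) \left(-31\right) = -155 + \frac{1}{11} \left(-31\right) = -155 - \frac{31}{11} = - \frac{1736}{11}$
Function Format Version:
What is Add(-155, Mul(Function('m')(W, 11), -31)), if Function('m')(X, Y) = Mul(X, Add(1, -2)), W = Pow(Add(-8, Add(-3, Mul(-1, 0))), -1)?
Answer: Rational(-1736, 11) ≈ -157.82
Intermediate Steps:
W = Rational(-1, 11) (W = Pow(Add(-8, Add(-3, 0)), -1) = Pow(Add(-8, -3), -1) = Pow(-11, -1) = Rational(-1, 11) ≈ -0.090909)
Function('m')(X, Y) = Mul(-1, X) (Function('m')(X, Y) = Mul(X, -1) = Mul(-1, X))
Add(-155, Mul(Function('m')(W, 11), -31)) = Add(-155, Mul(Mul(-1, Rational(-1, 11)), -31)) = Add(-155, Mul(Rational(1, 11), -31)) = Add(-155, Rational(-31, 11)) = Rational(-1736, 11)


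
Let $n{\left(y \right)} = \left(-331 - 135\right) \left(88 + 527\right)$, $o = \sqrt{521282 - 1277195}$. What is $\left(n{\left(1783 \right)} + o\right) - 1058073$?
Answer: $-1344663 + i \sqrt{755913} \approx -1.3447 \cdot 10^{6} + 869.43 i$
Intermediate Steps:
$o = i \sqrt{755913}$ ($o = \sqrt{-755913} = i \sqrt{755913} \approx 869.43 i$)
$n{\left(y \right)} = -286590$ ($n{\left(y \right)} = \left(-466\right) 615 = -286590$)
$\left(n{\left(1783 \right)} + o\right) - 1058073 = \left(-286590 + i \sqrt{755913}\right) - 1058073 = -1344663 + i \sqrt{755913}$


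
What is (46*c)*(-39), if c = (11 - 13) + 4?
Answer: -3588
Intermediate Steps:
c = 2 (c = -2 + 4 = 2)
(46*c)*(-39) = (46*2)*(-39) = 92*(-39) = -3588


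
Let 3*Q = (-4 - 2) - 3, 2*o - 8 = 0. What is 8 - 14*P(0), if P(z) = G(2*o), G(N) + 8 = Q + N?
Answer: 50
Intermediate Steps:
o = 4 (o = 4 + (½)*0 = 4 + 0 = 4)
Q = -3 (Q = ((-4 - 2) - 3)/3 = (-6 - 3)/3 = (⅓)*(-9) = -3)
G(N) = -11 + N (G(N) = -8 + (-3 + N) = -11 + N)
P(z) = -3 (P(z) = -11 + 2*4 = -11 + 8 = -3)
8 - 14*P(0) = 8 - 14*(-3) = 8 + 42 = 50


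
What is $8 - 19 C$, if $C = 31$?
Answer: $-581$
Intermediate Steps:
$8 - 19 C = 8 - 589 = -581$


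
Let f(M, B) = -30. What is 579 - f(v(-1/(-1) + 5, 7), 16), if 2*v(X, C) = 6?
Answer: 609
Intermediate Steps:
v(X, C) = 3 (v(X, C) = (½)*6 = 3)
579 - f(v(-1/(-1) + 5, 7), 16) = 579 - 1*(-30) = 579 + 30 = 609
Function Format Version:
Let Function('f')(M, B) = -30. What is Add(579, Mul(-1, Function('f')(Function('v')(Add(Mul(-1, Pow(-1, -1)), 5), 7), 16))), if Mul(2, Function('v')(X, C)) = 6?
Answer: 609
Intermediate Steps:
Function('v')(X, C) = 3 (Function('v')(X, C) = Mul(Rational(1, 2), 6) = 3)
Add(579, Mul(-1, Function('f')(Function('v')(Add(Mul(-1, Pow(-1, -1)), 5), 7), 16))) = Add(579, Mul(-1, -30)) = Add(579, 30) = 609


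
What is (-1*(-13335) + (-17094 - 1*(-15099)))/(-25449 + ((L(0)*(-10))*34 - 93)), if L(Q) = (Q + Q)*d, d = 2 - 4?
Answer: -210/473 ≈ -0.44397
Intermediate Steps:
d = -2
L(Q) = -4*Q (L(Q) = (Q + Q)*(-2) = (2*Q)*(-2) = -4*Q)
(-1*(-13335) + (-17094 - 1*(-15099)))/(-25449 + ((L(0)*(-10))*34 - 93)) = (-1*(-13335) + (-17094 - 1*(-15099)))/(-25449 + ((-4*0*(-10))*34 - 93)) = (13335 + (-17094 + 15099))/(-25449 + ((0*(-10))*34 - 93)) = (13335 - 1995)/(-25449 + (0*34 - 93)) = 11340/(-25449 + (0 - 93)) = 11340/(-25449 - 93) = 11340/(-25542) = 11340*(-1/25542) = -210/473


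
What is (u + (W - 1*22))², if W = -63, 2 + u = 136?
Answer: 2401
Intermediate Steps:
u = 134 (u = -2 + 136 = 134)
(u + (W - 1*22))² = (134 + (-63 - 1*22))² = (134 + (-63 - 22))² = (134 - 85)² = 49² = 2401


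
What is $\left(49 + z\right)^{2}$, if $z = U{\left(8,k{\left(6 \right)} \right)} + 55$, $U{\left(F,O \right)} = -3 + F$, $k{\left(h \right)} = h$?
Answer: $11881$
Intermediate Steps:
$z = 60$ ($z = \left(-3 + 8\right) + 55 = 5 + 55 = 60$)
$\left(49 + z\right)^{2} = \left(49 + 60\right)^{2} = 109^{2} = 11881$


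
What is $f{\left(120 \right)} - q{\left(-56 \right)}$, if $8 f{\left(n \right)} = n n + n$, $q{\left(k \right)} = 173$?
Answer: $1642$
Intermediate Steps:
$f{\left(n \right)} = \frac{n}{8} + \frac{n^{2}}{8}$ ($f{\left(n \right)} = \frac{n n + n}{8} = \frac{n^{2} + n}{8} = \frac{n + n^{2}}{8} = \frac{n}{8} + \frac{n^{2}}{8}$)
$f{\left(120 \right)} - q{\left(-56 \right)} = \frac{1}{8} \cdot 120 \left(1 + 120\right) - 173 = \frac{1}{8} \cdot 120 \cdot 121 - 173 = 1815 - 173 = 1642$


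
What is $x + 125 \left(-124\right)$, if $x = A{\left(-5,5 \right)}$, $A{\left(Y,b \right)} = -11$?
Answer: $-15511$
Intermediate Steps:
$x = -11$
$x + 125 \left(-124\right) = -11 + 125 \left(-124\right) = -11 - 15500 = -15511$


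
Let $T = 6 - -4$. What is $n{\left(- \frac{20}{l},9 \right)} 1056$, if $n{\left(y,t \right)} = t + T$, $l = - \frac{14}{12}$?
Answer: $20064$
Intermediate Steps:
$l = - \frac{7}{6}$ ($l = \left(-14\right) \frac{1}{12} = - \frac{7}{6} \approx -1.1667$)
$T = 10$ ($T = 6 + 4 = 10$)
$n{\left(y,t \right)} = 10 + t$ ($n{\left(y,t \right)} = t + 10 = 10 + t$)
$n{\left(- \frac{20}{l},9 \right)} 1056 = \left(10 + 9\right) 1056 = 19 \cdot 1056 = 20064$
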